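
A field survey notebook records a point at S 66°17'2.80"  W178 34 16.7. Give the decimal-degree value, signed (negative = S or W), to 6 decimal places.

-66.284111, -178.571306

Lat: 66° + 17/60 + 2.8/3600 = 66 + 0.283333 + 0.000778 = 66.2841111
S → negative
Longitude: 34′ + 16.7″ = 34.27833′; 178 + 34.27833/60 = 178.5713056
W ⇒ negate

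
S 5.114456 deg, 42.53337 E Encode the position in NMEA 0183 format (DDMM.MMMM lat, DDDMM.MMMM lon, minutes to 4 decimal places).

φ: 5° + 0.114456 × 60 = 5° 6.867360′
Lon: minutes = (42.533370 − 42) × 60 = 32.002200

0506.8674,S / 04232.0022,E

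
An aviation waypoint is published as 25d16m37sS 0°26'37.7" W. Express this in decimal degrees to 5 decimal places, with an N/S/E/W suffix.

25.27694° S, 0.44381° W

Latitude: 25 + 16/60 + 37/3600 = 25.276944
λ: 0° + 26/60 + 37.7/3600 = 0 + 0.433333 + 0.010472 = 0.443806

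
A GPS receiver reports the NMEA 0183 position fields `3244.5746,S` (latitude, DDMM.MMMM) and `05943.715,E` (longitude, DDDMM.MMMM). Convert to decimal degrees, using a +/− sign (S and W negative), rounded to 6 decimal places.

Lat: degrees = first 2 digits = 32, minutes = 44.5746; 32 + 44.5746/60 = 32.7429100
hemisphere S, so the sign is −
Longitude: degrees = first 3 digits = 59, minutes = 43.715; 59 + 43.715/60 = 59.7285833
E → positive

-32.742910, 59.728583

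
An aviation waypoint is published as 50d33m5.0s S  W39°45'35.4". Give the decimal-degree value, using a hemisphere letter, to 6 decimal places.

50.551389° S, 39.759833° W

Lat: 33′ + 5″ = 33.08333′; 50 + 33.08333/60 = 50.5513889
Lon: 39° + 45/60 + 35.4/3600 = 39 + 0.750000 + 0.009833 = 39.7598333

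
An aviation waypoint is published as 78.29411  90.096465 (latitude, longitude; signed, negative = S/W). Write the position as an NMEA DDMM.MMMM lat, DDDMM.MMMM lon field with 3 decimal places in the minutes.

7817.647,N / 09005.788,E

φ: 78° + 0.294110 × 60 = 78° 17.64660′
λ: minutes = (90.096465 − 90) × 60 = 5.78790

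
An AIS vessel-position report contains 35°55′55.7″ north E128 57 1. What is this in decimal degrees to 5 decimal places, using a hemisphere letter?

φ: 55′ + 55.7″ = 55.92833′; 35 + 55.92833/60 = 35.932139
Longitude: 128° + 57/60 + 1/3600 = 128 + 0.950000 + 0.000278 = 128.950278

35.93214° N, 128.95028° E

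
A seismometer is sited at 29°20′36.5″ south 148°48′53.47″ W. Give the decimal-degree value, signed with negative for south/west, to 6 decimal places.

Lat: 20′ + 36.5″ = 20.60833′; 29 + 20.60833/60 = 29.3434722
hemisphere S, so the sign is −
Longitude: 48′ + 53.47″ = 48.89117′; 148 + 48.89117/60 = 148.8148528
hemisphere W, so the sign is −

-29.343472, -148.814853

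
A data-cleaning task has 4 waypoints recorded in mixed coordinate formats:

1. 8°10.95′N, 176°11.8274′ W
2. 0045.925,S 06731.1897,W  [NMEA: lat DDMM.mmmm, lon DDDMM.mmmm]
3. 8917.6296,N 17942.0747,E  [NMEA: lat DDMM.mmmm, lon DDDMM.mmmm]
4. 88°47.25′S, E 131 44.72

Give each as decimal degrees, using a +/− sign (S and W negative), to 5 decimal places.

Point 1:
  Latitude: 10.95′ = 0.182500°; total 8.182500
  N ⇒ keep positive
  Longitude: 176 + 11.8274/60 = 176.197123
  hemisphere W, so the sign is −
Point 2:
  Latitude: degrees = first 2 digits = 0, minutes = 45.925; 0 + 45.925/60 = 0.765417
  S → negative
  λ: degrees = first 3 digits = 67, minutes = 31.1897; 67 + 31.1897/60 = 67.519828
  W → negative
Point 3:
  Lat: split at 2 digits → 89° and 17.6296′; 89 + 17.6296/60 = 89.293827
  N → positive
  λ: split at 3 digits → 179° and 42.0747′; 179 + 42.0747/60 = 179.701245
  E ⇒ keep positive
Point 4:
  φ: 88 + 47.25/60 = 88.787500
  hemisphere S, so the sign is −
  Longitude: 44.72′ = 0.745333°; total 131.745333
  E → positive

1. 8.18250, -176.19712
2. -0.76542, -67.51983
3. 89.29383, 179.70125
4. -88.78750, 131.74533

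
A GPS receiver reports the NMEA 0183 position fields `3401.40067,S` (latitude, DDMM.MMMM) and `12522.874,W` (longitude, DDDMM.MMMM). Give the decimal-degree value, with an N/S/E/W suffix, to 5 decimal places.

φ: split at 2 digits → 34° and 1.40067′; 34 + 1.40067/60 = 34.023345
λ: split at 3 digits → 125° and 22.874′; 125 + 22.874/60 = 125.381233

34.02334° S, 125.38123° W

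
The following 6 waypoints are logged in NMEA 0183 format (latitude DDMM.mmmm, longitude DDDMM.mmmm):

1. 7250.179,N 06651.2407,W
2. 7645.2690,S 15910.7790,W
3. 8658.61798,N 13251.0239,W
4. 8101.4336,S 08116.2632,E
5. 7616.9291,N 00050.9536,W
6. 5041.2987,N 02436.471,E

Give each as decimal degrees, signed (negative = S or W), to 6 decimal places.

1. 72.836317, -66.854012
2. -76.754483, -159.179650
3. 86.976966, -132.850398
4. -81.023893, 81.271053
5. 76.282152, -0.849227
6. 50.688312, 24.607850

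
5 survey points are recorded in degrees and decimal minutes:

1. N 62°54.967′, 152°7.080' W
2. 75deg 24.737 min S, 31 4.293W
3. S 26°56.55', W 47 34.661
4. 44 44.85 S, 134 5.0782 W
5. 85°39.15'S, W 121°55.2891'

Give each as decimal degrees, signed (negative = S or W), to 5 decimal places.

1. 62.91612, -152.11800
2. -75.41228, -31.07155
3. -26.94250, -47.57768
4. -44.74750, -134.08464
5. -85.65250, -121.92149

Point 1:
  φ: 62 + 54.967/60 = 62.916117
  N → positive
  Lon: 152 + 7.08/60 = 152.118000
  W ⇒ negate
Point 2:
  φ: 24.737′ = 0.412283°; total 75.412283
  S → negative
  Longitude: 31 + 4.293/60 = 31.071550
  W → negative
Point 3:
  Lat: 26 + 56.55/60 = 26.942500
  hemisphere S, so the sign is −
  Lon: 47 + 34.661/60 = 47.577683
  W → negative
Point 4:
  Lat: 44.85′ = 0.747500°; total 44.747500
  S → negative
  Longitude: 5.0782′ = 0.084637°; total 134.084637
  W → negative
Point 5:
  Lat: 39.15′ = 0.652500°; total 85.652500
  S ⇒ negate
  λ: 121 + 55.2891/60 = 121.921485
  W → negative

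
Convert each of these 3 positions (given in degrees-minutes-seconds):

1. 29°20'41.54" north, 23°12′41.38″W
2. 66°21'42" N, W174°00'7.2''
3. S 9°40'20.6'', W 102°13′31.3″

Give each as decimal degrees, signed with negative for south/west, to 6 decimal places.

1. 29.344872, -23.211494
2. 66.361667, -174.002000
3. -9.672389, -102.225361

Point 1:
  φ: 29° + 20/60 + 41.54/3600 = 29 + 0.333333 + 0.011539 = 29.3448722
  N → positive
  λ: 12′ + 41.38″ = 12.68967′; 23 + 12.68967/60 = 23.2114944
  W ⇒ negate
Point 2:
  Latitude: 21′ + 42″ = 21.70000′; 66 + 21.70000/60 = 66.3616667
  N → positive
  Lon: 0′ + 7.2″ = 0.12000′; 174 + 0.12000/60 = 174.0020000
  W ⇒ negate
Point 3:
  Latitude: 9 + 40/60 + 20.6/3600 = 9.6723889
  S ⇒ negate
  Longitude: 102 + 13/60 + 31.3/3600 = 102.2253611
  hemisphere W, so the sign is −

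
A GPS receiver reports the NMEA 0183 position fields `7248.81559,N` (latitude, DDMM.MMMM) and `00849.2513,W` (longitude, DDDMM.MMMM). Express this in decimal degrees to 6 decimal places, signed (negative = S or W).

72.813593, -8.820855

φ: degrees = first 2 digits = 72, minutes = 48.81559; 72 + 48.81559/60 = 72.8135932
N → positive
Longitude: degrees = first 3 digits = 8, minutes = 49.2513; 8 + 49.2513/60 = 8.8208550
W → negative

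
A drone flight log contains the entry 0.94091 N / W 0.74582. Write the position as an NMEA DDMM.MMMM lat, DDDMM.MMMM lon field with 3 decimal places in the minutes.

0056.455,N / 00044.749,W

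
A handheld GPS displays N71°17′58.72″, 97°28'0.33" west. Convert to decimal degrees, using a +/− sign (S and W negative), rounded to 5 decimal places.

Lat: 71° + 17/60 + 58.72/3600 = 71 + 0.283333 + 0.016311 = 71.299644
N → positive
λ: 28′ + 0.33″ = 28.00550′; 97 + 28.00550/60 = 97.466758
hemisphere W, so the sign is −

71.29964, -97.46676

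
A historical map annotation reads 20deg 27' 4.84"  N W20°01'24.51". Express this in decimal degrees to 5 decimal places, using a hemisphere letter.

20.45134° N, 20.02348° W

Latitude: 27′ + 4.84″ = 27.08067′; 20 + 27.08067/60 = 20.451344
λ: 20° + 1/60 + 24.51/3600 = 20 + 0.016667 + 0.006808 = 20.023475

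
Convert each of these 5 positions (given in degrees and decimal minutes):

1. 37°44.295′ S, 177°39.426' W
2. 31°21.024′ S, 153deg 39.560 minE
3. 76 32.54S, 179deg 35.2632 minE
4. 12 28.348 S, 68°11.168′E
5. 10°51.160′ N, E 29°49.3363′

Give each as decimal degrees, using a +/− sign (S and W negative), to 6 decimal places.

Point 1:
  Lat: 44.295′ = 0.738250°; total 37.7382500
  S → negative
  λ: 177 + 39.426/60 = 177.6571000
  W ⇒ negate
Point 2:
  Lat: 21.024′ = 0.350400°; total 31.3504000
  S → negative
  Lon: 153 + 39.56/60 = 153.6593333
  E → positive
Point 3:
  Latitude: 76 + 32.54/60 = 76.5423333
  S ⇒ negate
  Lon: 35.2632′ = 0.587720°; total 179.5877200
  E → positive
Point 4:
  Lat: 28.348′ = 0.472467°; total 12.4724667
  S → negative
  λ: 11.168′ = 0.186133°; total 68.1861333
  E ⇒ keep positive
Point 5:
  φ: 10 + 51.16/60 = 10.8526667
  N ⇒ keep positive
  Longitude: 29 + 49.3363/60 = 29.8222717
  E → positive

1. -37.738250, -177.657100
2. -31.350400, 153.659333
3. -76.542333, 179.587720
4. -12.472467, 68.186133
5. 10.852667, 29.822272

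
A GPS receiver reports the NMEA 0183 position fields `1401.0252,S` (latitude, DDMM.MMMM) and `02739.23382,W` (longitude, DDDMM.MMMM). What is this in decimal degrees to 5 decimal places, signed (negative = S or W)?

-14.01709, -27.65390

Lat: degrees = first 2 digits = 14, minutes = 1.0252; 14 + 1.0252/60 = 14.017087
S ⇒ negate
Longitude: degrees = first 3 digits = 27, minutes = 39.23382; 27 + 39.23382/60 = 27.653897
W → negative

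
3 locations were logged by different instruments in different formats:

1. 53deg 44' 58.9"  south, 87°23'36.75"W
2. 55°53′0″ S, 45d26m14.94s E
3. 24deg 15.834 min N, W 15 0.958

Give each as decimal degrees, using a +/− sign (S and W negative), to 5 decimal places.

1. -53.74969, -87.39354
2. -55.88333, 45.43748
3. 24.26390, -15.01597

Point 1:
  φ: 44′ + 58.9″ = 44.98167′; 53 + 44.98167/60 = 53.749694
  S ⇒ negate
  Longitude: 87 + 23/60 + 36.75/3600 = 87.393542
  W ⇒ negate
Point 2:
  Latitude: 55 + 53/60 + 0/3600 = 55.883333
  hemisphere S, so the sign is −
  Lon: 45 + 26/60 + 14.94/3600 = 45.437483
  E → positive
Point 3:
  φ: 15.834′ = 0.263900°; total 24.263900
  N → positive
  Lon: 0.958′ = 0.015967°; total 15.015967
  hemisphere W, so the sign is −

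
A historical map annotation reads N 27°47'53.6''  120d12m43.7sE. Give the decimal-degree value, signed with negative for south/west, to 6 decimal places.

φ: 47′ + 53.6″ = 47.89333′; 27 + 47.89333/60 = 27.7982222
N ⇒ keep positive
λ: 120° + 12/60 + 43.7/3600 = 120 + 0.200000 + 0.012139 = 120.2121389
E → positive

27.798222, 120.212139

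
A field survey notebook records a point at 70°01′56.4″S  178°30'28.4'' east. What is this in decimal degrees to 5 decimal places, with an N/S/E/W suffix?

Lat: 1′ + 56.4″ = 1.94000′; 70 + 1.94000/60 = 70.032333
Lon: 178° + 30/60 + 28.4/3600 = 178 + 0.500000 + 0.007889 = 178.507889

70.03233° S, 178.50789° E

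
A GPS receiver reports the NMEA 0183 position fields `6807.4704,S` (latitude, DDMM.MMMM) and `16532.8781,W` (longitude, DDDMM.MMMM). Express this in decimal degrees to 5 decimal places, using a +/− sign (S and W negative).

Latitude: degrees = first 2 digits = 68, minutes = 7.4704; 68 + 7.4704/60 = 68.124507
S ⇒ negate
Longitude: degrees = first 3 digits = 165, minutes = 32.8781; 165 + 32.8781/60 = 165.547968
W ⇒ negate

-68.12451, -165.54797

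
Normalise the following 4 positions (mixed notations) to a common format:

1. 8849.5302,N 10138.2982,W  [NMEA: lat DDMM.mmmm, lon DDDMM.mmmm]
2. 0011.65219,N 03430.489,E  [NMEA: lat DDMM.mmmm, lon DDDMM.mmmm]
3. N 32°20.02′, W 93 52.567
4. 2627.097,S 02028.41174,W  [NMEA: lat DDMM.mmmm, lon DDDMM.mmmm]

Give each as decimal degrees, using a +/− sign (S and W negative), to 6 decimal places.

Point 1:
  Lat: split at 2 digits → 88° and 49.5302′; 88 + 49.5302/60 = 88.8255033
  N → positive
  Lon: split at 3 digits → 101° and 38.2982′; 101 + 38.2982/60 = 101.6383033
  hemisphere W, so the sign is −
Point 2:
  φ: split at 2 digits → 00° and 11.65219′; 0 + 11.65219/60 = 0.1942032
  N → positive
  Longitude: degrees = first 3 digits = 34, minutes = 30.489; 34 + 30.489/60 = 34.5081500
  E ⇒ keep positive
Point 3:
  Latitude: 20.02′ = 0.333667°; total 32.3336667
  N → positive
  Lon: 52.567′ = 0.876117°; total 93.8761167
  W ⇒ negate
Point 4:
  Latitude: split at 2 digits → 26° and 27.097′; 26 + 27.097/60 = 26.4516167
  S → negative
  λ: split at 3 digits → 020° and 28.41174′; 20 + 28.41174/60 = 20.4735290
  W ⇒ negate

1. 88.825503, -101.638303
2. 0.194203, 34.508150
3. 32.333667, -93.876117
4. -26.451617, -20.473529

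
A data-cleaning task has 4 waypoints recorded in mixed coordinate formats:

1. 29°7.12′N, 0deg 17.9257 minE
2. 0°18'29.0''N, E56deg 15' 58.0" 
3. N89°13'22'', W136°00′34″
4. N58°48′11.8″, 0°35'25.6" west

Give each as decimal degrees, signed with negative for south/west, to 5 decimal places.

Point 1:
  Latitude: 7.12′ = 0.118667°; total 29.118667
  N ⇒ keep positive
  λ: 17.9257′ = 0.298762°; total 0.298762
  E ⇒ keep positive
Point 2:
  φ: 0 + 18/60 + 29/3600 = 0.308056
  N ⇒ keep positive
  Longitude: 56 + 15/60 + 58/3600 = 56.266111
  E → positive
Point 3:
  φ: 89 + 13/60 + 22/3600 = 89.222778
  N ⇒ keep positive
  Longitude: 0′ + 34″ = 0.56667′; 136 + 0.56667/60 = 136.009444
  hemisphere W, so the sign is −
Point 4:
  Lat: 48′ + 11.8″ = 48.19667′; 58 + 48.19667/60 = 58.803278
  N ⇒ keep positive
  Longitude: 35′ + 25.6″ = 35.42667′; 0 + 35.42667/60 = 0.590444
  W ⇒ negate

1. 29.11867, 0.29876
2. 0.30806, 56.26611
3. 89.22278, -136.00944
4. 58.80328, -0.59044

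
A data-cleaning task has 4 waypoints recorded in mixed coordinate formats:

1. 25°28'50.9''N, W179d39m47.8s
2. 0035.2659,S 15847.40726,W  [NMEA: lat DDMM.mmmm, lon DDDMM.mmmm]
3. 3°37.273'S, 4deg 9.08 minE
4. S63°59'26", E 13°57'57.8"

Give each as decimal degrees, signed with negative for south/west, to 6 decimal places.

1. 25.480806, -179.663278
2. -0.587765, -158.790121
3. -3.621217, 4.151333
4. -63.990556, 13.966056

Point 1:
  φ: 25 + 28/60 + 50.9/3600 = 25.4808056
  N ⇒ keep positive
  λ: 179 + 39/60 + 47.8/3600 = 179.6632778
  W ⇒ negate
Point 2:
  Latitude: degrees = first 2 digits = 0, minutes = 35.2659; 0 + 35.2659/60 = 0.5877650
  S → negative
  λ: degrees = first 3 digits = 158, minutes = 47.40726; 158 + 47.40726/60 = 158.7901210
  hemisphere W, so the sign is −
Point 3:
  φ: 37.273′ = 0.621217°; total 3.6212167
  hemisphere S, so the sign is −
  λ: 9.08′ = 0.151333°; total 4.1513333
  E → positive
Point 4:
  Latitude: 63 + 59/60 + 26/3600 = 63.9905556
  hemisphere S, so the sign is −
  Longitude: 13° + 57/60 + 57.8/3600 = 13 + 0.950000 + 0.016056 = 13.9660556
  E ⇒ keep positive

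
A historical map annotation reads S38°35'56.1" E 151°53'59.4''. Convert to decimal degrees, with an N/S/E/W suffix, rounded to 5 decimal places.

φ: 38 + 35/60 + 56.1/3600 = 38.598917
λ: 151 + 53/60 + 59.4/3600 = 151.899833

38.59892° S, 151.89983° E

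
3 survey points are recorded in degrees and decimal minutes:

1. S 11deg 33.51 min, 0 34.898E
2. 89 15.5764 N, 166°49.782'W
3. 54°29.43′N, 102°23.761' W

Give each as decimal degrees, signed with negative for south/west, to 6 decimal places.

1. -11.558500, 0.581633
2. 89.259607, -166.829700
3. 54.490500, -102.396017

Point 1:
  Latitude: 11 + 33.51/60 = 11.5585000
  hemisphere S, so the sign is −
  λ: 34.898′ = 0.581633°; total 0.5816333
  E ⇒ keep positive
Point 2:
  Lat: 15.5764′ = 0.259607°; total 89.2596067
  N ⇒ keep positive
  Longitude: 166 + 49.782/60 = 166.8297000
  hemisphere W, so the sign is −
Point 3:
  Lat: 54 + 29.43/60 = 54.4905000
  N → positive
  Lon: 102 + 23.761/60 = 102.3960167
  W → negative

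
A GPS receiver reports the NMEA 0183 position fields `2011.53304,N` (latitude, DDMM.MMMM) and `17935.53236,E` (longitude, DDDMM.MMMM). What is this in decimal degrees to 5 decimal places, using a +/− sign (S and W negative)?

20.19222, 179.59221

φ: degrees = first 2 digits = 20, minutes = 11.53304; 20 + 11.53304/60 = 20.192217
N → positive
λ: split at 3 digits → 179° and 35.53236′; 179 + 35.53236/60 = 179.592206
E ⇒ keep positive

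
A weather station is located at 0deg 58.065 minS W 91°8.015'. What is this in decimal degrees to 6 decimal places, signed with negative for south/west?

-0.967750, -91.133583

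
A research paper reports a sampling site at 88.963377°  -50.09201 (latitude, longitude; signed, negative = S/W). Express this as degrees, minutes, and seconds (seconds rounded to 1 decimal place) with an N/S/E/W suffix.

Latitude: 0.963377° → 57.80262′; 0.80262 × 60 = 48.157″
Longitude is negative → W; |value| = 50.092010
λ: 0.092010 × 60 = 5.52060′ → 5′, remainder × 60 = 31.236″

88°57′48.2″ N, 50°05′31.2″ W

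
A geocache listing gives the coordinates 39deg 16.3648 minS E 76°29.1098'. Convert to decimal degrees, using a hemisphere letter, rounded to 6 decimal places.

39.272747° S, 76.485163° E

Latitude: 16.3648′ = 0.272747°; total 39.2727467
Lon: 76 + 29.1098/60 = 76.4851633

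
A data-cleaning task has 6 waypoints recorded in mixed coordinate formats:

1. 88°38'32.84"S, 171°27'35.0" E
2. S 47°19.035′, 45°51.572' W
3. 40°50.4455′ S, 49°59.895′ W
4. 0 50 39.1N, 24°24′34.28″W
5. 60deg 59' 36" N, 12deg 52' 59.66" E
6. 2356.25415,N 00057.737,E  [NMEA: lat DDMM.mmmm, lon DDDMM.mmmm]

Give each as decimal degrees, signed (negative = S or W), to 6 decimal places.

Point 1:
  Lat: 88° + 38/60 + 32.84/3600 = 88 + 0.633333 + 0.009122 = 88.6424556
  S ⇒ negate
  Lon: 171° + 27/60 + 35/3600 = 171 + 0.450000 + 0.009722 = 171.4597222
  E ⇒ keep positive
Point 2:
  φ: 19.035′ = 0.317250°; total 47.3172500
  S → negative
  Longitude: 45 + 51.572/60 = 45.8595333
  W → negative
Point 3:
  φ: 50.4455′ = 0.840758°; total 40.8407583
  hemisphere S, so the sign is −
  λ: 49 + 59.895/60 = 49.9982500
  hemisphere W, so the sign is −
Point 4:
  Lat: 0° + 50/60 + 39.1/3600 = 0 + 0.833333 + 0.010861 = 0.8441944
  N ⇒ keep positive
  Lon: 24 + 24/60 + 34.28/3600 = 24.4095222
  W ⇒ negate
Point 5:
  φ: 60 + 59/60 + 36/3600 = 60.9933333
  N → positive
  λ: 12° + 52/60 + 59.66/3600 = 12 + 0.866667 + 0.016572 = 12.8832389
  E ⇒ keep positive
Point 6:
  Latitude: split at 2 digits → 23° and 56.25415′; 23 + 56.25415/60 = 23.9375692
  N ⇒ keep positive
  λ: degrees = first 3 digits = 0, minutes = 57.737; 0 + 57.737/60 = 0.9622833
  E ⇒ keep positive

1. -88.642456, 171.459722
2. -47.317250, -45.859533
3. -40.840758, -49.998250
4. 0.844194, -24.409522
5. 60.993333, 12.883239
6. 23.937569, 0.962283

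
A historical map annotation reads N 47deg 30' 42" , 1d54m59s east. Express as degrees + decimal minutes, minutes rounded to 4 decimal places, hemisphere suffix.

Latitude: seconds/60 = 0.70000; minutes = 30 + 0.70000 = 30.700000
Lon: 54 + 59/60 = 54.983333′

47° 30.7000′ N, 1° 54.9833′ E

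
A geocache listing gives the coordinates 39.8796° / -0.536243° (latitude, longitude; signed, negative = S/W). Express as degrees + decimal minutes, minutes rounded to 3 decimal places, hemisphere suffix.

39° 52.776′ N, 0° 32.175′ W

φ: fractional part 0.879600 → 52.77600 minutes
Longitude is negative → W; |value| = 0.536243
Lon: minutes = (0.536243 − 0) × 60 = 32.17458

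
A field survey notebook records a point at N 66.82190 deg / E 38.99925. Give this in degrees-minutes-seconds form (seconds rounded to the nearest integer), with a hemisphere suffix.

66°49′19″ N, 38°59′57″ E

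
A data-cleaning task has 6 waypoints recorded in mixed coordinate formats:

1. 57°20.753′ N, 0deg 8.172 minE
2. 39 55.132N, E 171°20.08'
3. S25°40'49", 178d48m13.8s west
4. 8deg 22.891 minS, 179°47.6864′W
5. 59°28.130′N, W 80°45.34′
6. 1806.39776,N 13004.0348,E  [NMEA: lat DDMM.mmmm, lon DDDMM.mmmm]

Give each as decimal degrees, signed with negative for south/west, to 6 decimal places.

Point 1:
  Latitude: 57 + 20.753/60 = 57.3458833
  N → positive
  Lon: 8.172′ = 0.136200°; total 0.1362000
  E ⇒ keep positive
Point 2:
  Lat: 39 + 55.132/60 = 39.9188667
  N → positive
  Lon: 20.08′ = 0.334667°; total 171.3346667
  E ⇒ keep positive
Point 3:
  Lat: 40′ + 49″ = 40.81667′; 25 + 40.81667/60 = 25.6802778
  S ⇒ negate
  λ: 178 + 48/60 + 13.8/3600 = 178.8038333
  W → negative
Point 4:
  Lat: 8 + 22.891/60 = 8.3815167
  S → negative
  λ: 179 + 47.6864/60 = 179.7947733
  hemisphere W, so the sign is −
Point 5:
  φ: 28.13′ = 0.468833°; total 59.4688333
  N → positive
  Lon: 80 + 45.34/60 = 80.7556667
  hemisphere W, so the sign is −
Point 6:
  Lat: split at 2 digits → 18° and 6.39776′; 18 + 6.39776/60 = 18.1066293
  N ⇒ keep positive
  λ: degrees = first 3 digits = 130, minutes = 4.0348; 130 + 4.0348/60 = 130.0672467
  E ⇒ keep positive

1. 57.345883, 0.136200
2. 39.918867, 171.334667
3. -25.680278, -178.803833
4. -8.381517, -179.794773
5. 59.468833, -80.755667
6. 18.106629, 130.067247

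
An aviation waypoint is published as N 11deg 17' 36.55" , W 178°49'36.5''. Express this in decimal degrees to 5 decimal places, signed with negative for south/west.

Latitude: 17′ + 36.55″ = 17.60917′; 11 + 17.60917/60 = 11.293486
N → positive
Lon: 178° + 49/60 + 36.5/3600 = 178 + 0.816667 + 0.010139 = 178.826806
W → negative

11.29349, -178.82681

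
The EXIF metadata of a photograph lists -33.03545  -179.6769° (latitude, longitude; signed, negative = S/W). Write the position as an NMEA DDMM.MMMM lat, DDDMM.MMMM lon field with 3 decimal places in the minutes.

Latitude is negative → S; |value| = 33.035450
φ: 33° + 0.035450 × 60 = 33° 2.12700′
Longitude is negative → W; |value| = 179.676900
Lon: 179° + 0.676900 × 60 = 179° 40.61400′

3302.127,S / 17940.614,W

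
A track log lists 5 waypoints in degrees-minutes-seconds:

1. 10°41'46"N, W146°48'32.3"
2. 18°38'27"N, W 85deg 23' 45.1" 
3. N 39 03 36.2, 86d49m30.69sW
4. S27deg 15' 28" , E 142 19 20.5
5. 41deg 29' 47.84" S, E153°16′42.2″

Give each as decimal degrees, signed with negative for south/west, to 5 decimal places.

1. 10.69611, -146.80897
2. 18.64083, -85.39586
3. 39.06006, -86.82519
4. -27.25778, 142.32236
5. -41.49662, 153.27839

Point 1:
  Lat: 41′ + 46″ = 41.76667′; 10 + 41.76667/60 = 10.696111
  N → positive
  λ: 146 + 48/60 + 32.3/3600 = 146.808972
  W → negative
Point 2:
  Latitude: 18 + 38/60 + 27/3600 = 18.640833
  N ⇒ keep positive
  λ: 85° + 23/60 + 45.1/3600 = 85 + 0.383333 + 0.012528 = 85.395861
  hemisphere W, so the sign is −
Point 3:
  Lat: 39 + 3/60 + 36.2/3600 = 39.060056
  N → positive
  Lon: 49′ + 30.69″ = 49.51150′; 86 + 49.51150/60 = 86.825192
  W → negative
Point 4:
  φ: 15′ + 28″ = 15.46667′; 27 + 15.46667/60 = 27.257778
  S → negative
  Lon: 142 + 19/60 + 20.5/3600 = 142.322361
  E → positive
Point 5:
  Latitude: 41° + 29/60 + 47.84/3600 = 41 + 0.483333 + 0.013289 = 41.496622
  hemisphere S, so the sign is −
  Lon: 153 + 16/60 + 42.2/3600 = 153.278389
  E → positive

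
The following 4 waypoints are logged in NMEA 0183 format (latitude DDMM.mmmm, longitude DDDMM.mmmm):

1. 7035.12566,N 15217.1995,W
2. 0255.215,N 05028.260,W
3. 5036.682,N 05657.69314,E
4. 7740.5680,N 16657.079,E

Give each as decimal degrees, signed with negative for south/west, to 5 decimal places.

1. 70.58543, -152.28666
2. 2.92025, -50.47100
3. 50.61137, 56.96155
4. 77.67613, 166.95132

Point 1:
  φ: split at 2 digits → 70° and 35.12566′; 70 + 35.12566/60 = 70.585428
  N ⇒ keep positive
  λ: split at 3 digits → 152° and 17.1995′; 152 + 17.1995/60 = 152.286658
  W ⇒ negate
Point 2:
  Lat: split at 2 digits → 02° and 55.215′; 2 + 55.215/60 = 2.920250
  N ⇒ keep positive
  λ: degrees = first 3 digits = 50, minutes = 28.26; 50 + 28.26/60 = 50.471000
  hemisphere W, so the sign is −
Point 3:
  Latitude: degrees = first 2 digits = 50, minutes = 36.682; 50 + 36.682/60 = 50.611367
  N ⇒ keep positive
  Lon: split at 3 digits → 056° and 57.69314′; 56 + 57.69314/60 = 56.961552
  E → positive
Point 4:
  Lat: degrees = first 2 digits = 77, minutes = 40.568; 77 + 40.568/60 = 77.676133
  N → positive
  λ: split at 3 digits → 166° and 57.079′; 166 + 57.079/60 = 166.951317
  E → positive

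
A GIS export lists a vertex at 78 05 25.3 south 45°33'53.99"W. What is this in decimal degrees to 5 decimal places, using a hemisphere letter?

78.09036° S, 45.56500° W

Lat: 78 + 5/60 + 25.3/3600 = 78.090361
λ: 33′ + 53.99″ = 33.89983′; 45 + 33.89983/60 = 45.564997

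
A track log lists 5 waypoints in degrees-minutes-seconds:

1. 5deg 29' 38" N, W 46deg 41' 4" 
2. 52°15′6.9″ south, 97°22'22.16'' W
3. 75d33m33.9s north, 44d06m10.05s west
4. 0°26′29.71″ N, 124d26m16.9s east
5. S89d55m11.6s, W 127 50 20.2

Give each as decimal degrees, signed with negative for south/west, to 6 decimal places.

1. 5.493889, -46.684444
2. -52.251917, -97.372822
3. 75.559417, -44.102792
4. 0.441586, 124.438028
5. -89.919889, -127.838944

Point 1:
  Latitude: 5° + 29/60 + 38/3600 = 5 + 0.483333 + 0.010556 = 5.4938889
  N ⇒ keep positive
  Longitude: 46° + 41/60 + 4/3600 = 46 + 0.683333 + 0.001111 = 46.6844444
  W ⇒ negate
Point 2:
  Latitude: 15′ + 6.9″ = 15.11500′; 52 + 15.11500/60 = 52.2519167
  hemisphere S, so the sign is −
  λ: 97 + 22/60 + 22.16/3600 = 97.3728222
  hemisphere W, so the sign is −
Point 3:
  Lat: 33′ + 33.9″ = 33.56500′; 75 + 33.56500/60 = 75.5594167
  N → positive
  λ: 44° + 6/60 + 10.05/3600 = 44 + 0.100000 + 0.002792 = 44.1027917
  W ⇒ negate
Point 4:
  Lat: 26′ + 29.71″ = 26.49517′; 0 + 26.49517/60 = 0.4415861
  N ⇒ keep positive
  Longitude: 124 + 26/60 + 16.9/3600 = 124.4380278
  E → positive
Point 5:
  Lat: 55′ + 11.6″ = 55.19333′; 89 + 55.19333/60 = 89.9198889
  S ⇒ negate
  Longitude: 127° + 50/60 + 20.2/3600 = 127 + 0.833333 + 0.005611 = 127.8389444
  hemisphere W, so the sign is −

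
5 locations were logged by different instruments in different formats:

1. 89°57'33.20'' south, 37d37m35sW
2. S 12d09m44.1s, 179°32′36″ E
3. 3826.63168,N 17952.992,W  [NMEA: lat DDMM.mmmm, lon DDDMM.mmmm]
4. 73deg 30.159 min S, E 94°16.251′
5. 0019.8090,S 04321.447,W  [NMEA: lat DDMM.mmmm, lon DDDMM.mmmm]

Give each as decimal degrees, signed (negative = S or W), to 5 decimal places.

Point 1:
  φ: 57′ + 33.2″ = 57.55333′; 89 + 57.55333/60 = 89.959222
  S → negative
  Lon: 37 + 37/60 + 35/3600 = 37.626389
  hemisphere W, so the sign is −
Point 2:
  φ: 9′ + 44.1″ = 9.73500′; 12 + 9.73500/60 = 12.162250
  S → negative
  λ: 179 + 32/60 + 36/3600 = 179.543333
  E ⇒ keep positive
Point 3:
  Latitude: degrees = first 2 digits = 38, minutes = 26.63168; 38 + 26.63168/60 = 38.443861
  N ⇒ keep positive
  λ: split at 3 digits → 179° and 52.992′; 179 + 52.992/60 = 179.883200
  W ⇒ negate
Point 4:
  Latitude: 30.159′ = 0.502650°; total 73.502650
  S ⇒ negate
  λ: 94 + 16.251/60 = 94.270850
  E ⇒ keep positive
Point 5:
  Lat: split at 2 digits → 00° and 19.809′; 0 + 19.809/60 = 0.330150
  S → negative
  λ: degrees = first 3 digits = 43, minutes = 21.447; 43 + 21.447/60 = 43.357450
  W ⇒ negate

1. -89.95922, -37.62639
2. -12.16225, 179.54333
3. 38.44386, -179.88320
4. -73.50265, 94.27085
5. -0.33015, -43.35745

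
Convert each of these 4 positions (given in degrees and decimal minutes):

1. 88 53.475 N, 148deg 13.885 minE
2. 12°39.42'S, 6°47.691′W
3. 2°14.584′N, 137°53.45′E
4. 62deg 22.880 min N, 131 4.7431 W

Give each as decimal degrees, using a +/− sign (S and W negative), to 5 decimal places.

Point 1:
  Latitude: 88 + 53.475/60 = 88.891250
  N ⇒ keep positive
  λ: 148 + 13.885/60 = 148.231417
  E ⇒ keep positive
Point 2:
  φ: 39.42′ = 0.657000°; total 12.657000
  S ⇒ negate
  λ: 6 + 47.691/60 = 6.794850
  W ⇒ negate
Point 3:
  φ: 2 + 14.584/60 = 2.243067
  N ⇒ keep positive
  Longitude: 53.45′ = 0.890833°; total 137.890833
  E ⇒ keep positive
Point 4:
  φ: 22.88′ = 0.381333°; total 62.381333
  N → positive
  λ: 131 + 4.7431/60 = 131.079052
  W → negative

1. 88.89125, 148.23142
2. -12.65700, -6.79485
3. 2.24307, 137.89083
4. 62.38133, -131.07905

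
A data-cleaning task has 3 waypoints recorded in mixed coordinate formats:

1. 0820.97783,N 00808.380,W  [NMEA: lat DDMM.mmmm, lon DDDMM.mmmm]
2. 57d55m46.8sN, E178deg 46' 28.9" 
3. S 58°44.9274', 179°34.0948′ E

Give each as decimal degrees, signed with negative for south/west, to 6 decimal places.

1. 8.349631, -8.139667
2. 57.929667, 178.774694
3. -58.748790, 179.568247

Point 1:
  Lat: split at 2 digits → 08° and 20.97783′; 8 + 20.97783/60 = 8.3496305
  N ⇒ keep positive
  Longitude: split at 3 digits → 008° and 8.38′; 8 + 8.38/60 = 8.1396667
  W ⇒ negate
Point 2:
  φ: 57 + 55/60 + 46.8/3600 = 57.9296667
  N ⇒ keep positive
  Longitude: 178° + 46/60 + 28.9/3600 = 178 + 0.766667 + 0.008028 = 178.7746944
  E → positive
Point 3:
  φ: 58 + 44.9274/60 = 58.7487900
  S ⇒ negate
  λ: 34.0948′ = 0.568247°; total 179.5682467
  E ⇒ keep positive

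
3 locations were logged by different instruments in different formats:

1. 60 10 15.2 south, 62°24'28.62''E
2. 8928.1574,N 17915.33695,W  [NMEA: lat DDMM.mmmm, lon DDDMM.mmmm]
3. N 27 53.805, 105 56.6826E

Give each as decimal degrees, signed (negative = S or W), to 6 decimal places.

Point 1:
  Lat: 10′ + 15.2″ = 10.25333′; 60 + 10.25333/60 = 60.1708889
  hemisphere S, so the sign is −
  Longitude: 24′ + 28.62″ = 24.47700′; 62 + 24.47700/60 = 62.4079500
  E → positive
Point 2:
  φ: degrees = first 2 digits = 89, minutes = 28.1574; 89 + 28.1574/60 = 89.4692900
  N → positive
  λ: degrees = first 3 digits = 179, minutes = 15.33695; 179 + 15.33695/60 = 179.2556158
  hemisphere W, so the sign is −
Point 3:
  Latitude: 27 + 53.805/60 = 27.8967500
  N ⇒ keep positive
  Longitude: 56.6826′ = 0.944710°; total 105.9447100
  E → positive

1. -60.170889, 62.407950
2. 89.469290, -179.255616
3. 27.896750, 105.944710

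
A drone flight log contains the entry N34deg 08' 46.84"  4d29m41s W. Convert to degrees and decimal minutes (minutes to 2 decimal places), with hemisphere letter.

34° 8.78′ N, 4° 29.68′ W

Lat: 8 + 46.84/60 = 8.7807′
Lon: 29 + 41/60 = 29.6833′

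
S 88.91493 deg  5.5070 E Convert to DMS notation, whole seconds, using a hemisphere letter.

Lat: whole degrees 88; 54.89580′ → 54′ and 53.75″
Longitude: 0.507000 × 60 = 30.42000′ → 30′, remainder × 60 = 25.20″

88°54′54″ S, 5°30′25″ E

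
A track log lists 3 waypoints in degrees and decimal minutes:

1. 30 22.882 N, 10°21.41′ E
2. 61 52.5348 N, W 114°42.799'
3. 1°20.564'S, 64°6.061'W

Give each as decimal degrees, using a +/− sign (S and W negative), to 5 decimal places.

Point 1:
  Latitude: 22.882′ = 0.381367°; total 30.381367
  N → positive
  λ: 10 + 21.41/60 = 10.356833
  E ⇒ keep positive
Point 2:
  Latitude: 52.5348′ = 0.875580°; total 61.875580
  N → positive
  Lon: 114 + 42.799/60 = 114.713317
  W ⇒ negate
Point 3:
  Lat: 20.564′ = 0.342733°; total 1.342733
  S → negative
  Longitude: 6.061′ = 0.101017°; total 64.101017
  W ⇒ negate

1. 30.38137, 10.35683
2. 61.87558, -114.71332
3. -1.34273, -64.10102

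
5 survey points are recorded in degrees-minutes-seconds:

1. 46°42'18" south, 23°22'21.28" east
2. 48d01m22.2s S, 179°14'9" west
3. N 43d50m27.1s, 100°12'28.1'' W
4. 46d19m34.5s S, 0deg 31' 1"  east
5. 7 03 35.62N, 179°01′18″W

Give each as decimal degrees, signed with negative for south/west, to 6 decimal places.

Point 1:
  Latitude: 42′ + 18″ = 42.30000′; 46 + 42.30000/60 = 46.7050000
  S → negative
  Lon: 23° + 22/60 + 21.28/3600 = 23 + 0.366667 + 0.005911 = 23.3725778
  E → positive
Point 2:
  Latitude: 48 + 1/60 + 22.2/3600 = 48.0228333
  S ⇒ negate
  Lon: 179 + 14/60 + 9/3600 = 179.2358333
  W ⇒ negate
Point 3:
  Latitude: 50′ + 27.1″ = 50.45167′; 43 + 50.45167/60 = 43.8408611
  N ⇒ keep positive
  λ: 100 + 12/60 + 28.1/3600 = 100.2078056
  W ⇒ negate
Point 4:
  Latitude: 46° + 19/60 + 34.5/3600 = 46 + 0.316667 + 0.009583 = 46.3262500
  hemisphere S, so the sign is −
  Lon: 0° + 31/60 + 1/3600 = 0 + 0.516667 + 0.000278 = 0.5169444
  E → positive
Point 5:
  Latitude: 3′ + 35.62″ = 3.59367′; 7 + 3.59367/60 = 7.0598944
  N → positive
  λ: 1′ + 18″ = 1.30000′; 179 + 1.30000/60 = 179.0216667
  hemisphere W, so the sign is −

1. -46.705000, 23.372578
2. -48.022833, -179.235833
3. 43.840861, -100.207806
4. -46.326250, 0.516944
5. 7.059894, -179.021667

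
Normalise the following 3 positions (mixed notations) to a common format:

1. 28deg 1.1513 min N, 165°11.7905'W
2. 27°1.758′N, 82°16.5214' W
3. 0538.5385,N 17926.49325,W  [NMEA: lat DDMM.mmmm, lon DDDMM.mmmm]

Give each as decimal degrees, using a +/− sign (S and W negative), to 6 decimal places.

1. 28.019188, -165.196508
2. 27.029300, -82.275357
3. 5.642308, -179.441554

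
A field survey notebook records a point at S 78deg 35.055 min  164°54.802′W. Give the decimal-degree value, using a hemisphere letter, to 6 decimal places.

78.584250° S, 164.913367° W

Latitude: 35.055′ = 0.584250°; total 78.5842500
Longitude: 164 + 54.802/60 = 164.9133667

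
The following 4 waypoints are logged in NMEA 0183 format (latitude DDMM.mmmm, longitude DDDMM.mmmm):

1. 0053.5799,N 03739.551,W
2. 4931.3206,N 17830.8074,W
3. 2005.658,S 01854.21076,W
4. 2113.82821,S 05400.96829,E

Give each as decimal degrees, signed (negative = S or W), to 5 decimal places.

1. 0.89300, -37.65918
2. 49.52201, -178.51346
3. -20.09430, -18.90351
4. -21.23047, 54.01614

Point 1:
  Lat: degrees = first 2 digits = 0, minutes = 53.5799; 0 + 53.5799/60 = 0.892998
  N → positive
  Lon: split at 3 digits → 037° and 39.551′; 37 + 39.551/60 = 37.659183
  W ⇒ negate
Point 2:
  Lat: degrees = first 2 digits = 49, minutes = 31.3206; 49 + 31.3206/60 = 49.522010
  N → positive
  λ: split at 3 digits → 178° and 30.8074′; 178 + 30.8074/60 = 178.513457
  W ⇒ negate
Point 3:
  Latitude: degrees = first 2 digits = 20, minutes = 5.658; 20 + 5.658/60 = 20.094300
  S ⇒ negate
  λ: degrees = first 3 digits = 18, minutes = 54.21076; 18 + 54.21076/60 = 18.903513
  W → negative
Point 4:
  Lat: degrees = first 2 digits = 21, minutes = 13.82821; 21 + 13.82821/60 = 21.230470
  S → negative
  Lon: split at 3 digits → 054° and 0.96829′; 54 + 0.96829/60 = 54.016138
  E → positive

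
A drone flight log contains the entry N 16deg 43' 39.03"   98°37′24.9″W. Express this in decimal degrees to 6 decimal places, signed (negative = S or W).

φ: 43′ + 39.03″ = 43.65050′; 16 + 43.65050/60 = 16.7275083
N ⇒ keep positive
Lon: 37′ + 24.9″ = 37.41500′; 98 + 37.41500/60 = 98.6235833
W ⇒ negate

16.727508, -98.623583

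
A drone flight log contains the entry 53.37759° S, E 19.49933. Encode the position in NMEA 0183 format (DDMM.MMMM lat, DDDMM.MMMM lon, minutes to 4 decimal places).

Latitude: fractional part 0.377590 → 22.655400 minutes
Longitude: fractional part 0.499330 → 29.959800 minutes

5322.6554,S / 01929.9598,E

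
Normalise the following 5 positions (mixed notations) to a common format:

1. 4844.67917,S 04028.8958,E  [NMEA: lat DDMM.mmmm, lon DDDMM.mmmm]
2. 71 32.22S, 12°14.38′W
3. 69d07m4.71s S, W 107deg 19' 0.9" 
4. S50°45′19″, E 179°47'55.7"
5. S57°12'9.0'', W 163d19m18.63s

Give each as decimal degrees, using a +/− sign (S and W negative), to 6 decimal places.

1. -48.744653, 40.481597
2. -71.537000, -12.239667
3. -69.117975, -107.316917
4. -50.755278, 179.798806
5. -57.202500, -163.321842

Point 1:
  Latitude: split at 2 digits → 48° and 44.67917′; 48 + 44.67917/60 = 48.7446528
  S → negative
  λ: split at 3 digits → 040° and 28.8958′; 40 + 28.8958/60 = 40.4815967
  E ⇒ keep positive
Point 2:
  Latitude: 71 + 32.22/60 = 71.5370000
  hemisphere S, so the sign is −
  Lon: 14.38′ = 0.239667°; total 12.2396667
  hemisphere W, so the sign is −
Point 3:
  Latitude: 7′ + 4.71″ = 7.07850′; 69 + 7.07850/60 = 69.1179750
  S ⇒ negate
  Longitude: 107 + 19/60 + 0.9/3600 = 107.3169167
  W → negative
Point 4:
  Latitude: 50° + 45/60 + 19/3600 = 50 + 0.750000 + 0.005278 = 50.7552778
  hemisphere S, so the sign is −
  λ: 179 + 47/60 + 55.7/3600 = 179.7988056
  E → positive
Point 5:
  Lat: 57° + 12/60 + 9/3600 = 57 + 0.200000 + 0.002500 = 57.2025000
  hemisphere S, so the sign is −
  Lon: 163° + 19/60 + 18.63/3600 = 163 + 0.316667 + 0.005175 = 163.3218417
  hemisphere W, so the sign is −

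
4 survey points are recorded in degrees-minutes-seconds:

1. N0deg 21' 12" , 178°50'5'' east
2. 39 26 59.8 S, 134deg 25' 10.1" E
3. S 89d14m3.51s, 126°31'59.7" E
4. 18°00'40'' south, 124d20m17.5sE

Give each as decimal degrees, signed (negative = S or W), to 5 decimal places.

Point 1:
  φ: 0° + 21/60 + 12/3600 = 0 + 0.350000 + 0.003333 = 0.353333
  N ⇒ keep positive
  Lon: 178 + 50/60 + 5/3600 = 178.834722
  E → positive
Point 2:
  φ: 39 + 26/60 + 59.8/3600 = 39.449944
  hemisphere S, so the sign is −
  Lon: 134° + 25/60 + 10.1/3600 = 134 + 0.416667 + 0.002806 = 134.419472
  E ⇒ keep positive
Point 3:
  φ: 14′ + 3.51″ = 14.05850′; 89 + 14.05850/60 = 89.234308
  S → negative
  Longitude: 31′ + 59.7″ = 31.99500′; 126 + 31.99500/60 = 126.533250
  E → positive
Point 4:
  φ: 0′ + 40″ = 0.66667′; 18 + 0.66667/60 = 18.011111
  S → negative
  Longitude: 124° + 20/60 + 17.5/3600 = 124 + 0.333333 + 0.004861 = 124.338194
  E ⇒ keep positive

1. 0.35333, 178.83472
2. -39.44994, 134.41947
3. -89.23431, 126.53325
4. -18.01111, 124.33819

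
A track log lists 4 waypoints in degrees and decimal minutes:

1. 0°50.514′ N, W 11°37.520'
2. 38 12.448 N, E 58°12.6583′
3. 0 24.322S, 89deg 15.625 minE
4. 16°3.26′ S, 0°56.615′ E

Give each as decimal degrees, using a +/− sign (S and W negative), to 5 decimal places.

1. 0.84190, -11.62533
2. 38.20747, 58.21097
3. -0.40537, 89.26042
4. -16.05433, 0.94358

Point 1:
  Lat: 50.514′ = 0.841900°; total 0.841900
  N → positive
  Lon: 37.52′ = 0.625333°; total 11.625333
  W ⇒ negate
Point 2:
  φ: 38 + 12.448/60 = 38.207467
  N ⇒ keep positive
  Longitude: 12.6583′ = 0.210972°; total 58.210972
  E ⇒ keep positive
Point 3:
  Latitude: 0 + 24.322/60 = 0.405367
  S → negative
  Lon: 15.625′ = 0.260417°; total 89.260417
  E → positive
Point 4:
  Lat: 3.26′ = 0.054333°; total 16.054333
  S → negative
  λ: 0 + 56.615/60 = 0.943583
  E ⇒ keep positive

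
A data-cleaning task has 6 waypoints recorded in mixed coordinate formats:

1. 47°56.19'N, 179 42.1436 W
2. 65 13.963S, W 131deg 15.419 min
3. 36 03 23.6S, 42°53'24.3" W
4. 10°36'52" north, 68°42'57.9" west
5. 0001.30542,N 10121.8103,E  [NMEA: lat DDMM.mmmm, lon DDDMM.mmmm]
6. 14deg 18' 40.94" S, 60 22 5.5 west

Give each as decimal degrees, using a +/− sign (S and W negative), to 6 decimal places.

Point 1:
  Latitude: 56.19′ = 0.936500°; total 47.9365000
  N → positive
  Longitude: 42.1436′ = 0.702393°; total 179.7023933
  W → negative
Point 2:
  Lat: 65 + 13.963/60 = 65.2327167
  hemisphere S, so the sign is −
  λ: 131 + 15.419/60 = 131.2569833
  W → negative
Point 3:
  Latitude: 36° + 3/60 + 23.6/3600 = 36 + 0.050000 + 0.006556 = 36.0565556
  S → negative
  λ: 42 + 53/60 + 24.3/3600 = 42.8900833
  W → negative
Point 4:
  Latitude: 36′ + 52″ = 36.86667′; 10 + 36.86667/60 = 10.6144444
  N → positive
  Lon: 68° + 42/60 + 57.9/3600 = 68 + 0.700000 + 0.016083 = 68.7160833
  W → negative
Point 5:
  Lat: split at 2 digits → 00° and 1.30542′; 0 + 1.30542/60 = 0.0217570
  N ⇒ keep positive
  λ: degrees = first 3 digits = 101, minutes = 21.8103; 101 + 21.8103/60 = 101.3635050
  E → positive
Point 6:
  Lat: 14 + 18/60 + 40.94/3600 = 14.3113722
  S ⇒ negate
  Longitude: 60° + 22/60 + 5.5/3600 = 60 + 0.366667 + 0.001528 = 60.3681944
  W ⇒ negate

1. 47.936500, -179.702393
2. -65.232717, -131.256983
3. -36.056556, -42.890083
4. 10.614444, -68.716083
5. 0.021757, 101.363505
6. -14.311372, -60.368194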